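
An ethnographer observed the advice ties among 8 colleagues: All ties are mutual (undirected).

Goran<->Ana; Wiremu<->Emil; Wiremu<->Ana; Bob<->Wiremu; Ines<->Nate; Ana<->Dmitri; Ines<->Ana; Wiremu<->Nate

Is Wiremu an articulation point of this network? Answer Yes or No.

Yes

Removing Wiremu leaves {Ana, Dmitri, Goran, Ines, and Nate} with no path to {Emil}, so the network splits into 3 components. Wiremu is a cut vertex.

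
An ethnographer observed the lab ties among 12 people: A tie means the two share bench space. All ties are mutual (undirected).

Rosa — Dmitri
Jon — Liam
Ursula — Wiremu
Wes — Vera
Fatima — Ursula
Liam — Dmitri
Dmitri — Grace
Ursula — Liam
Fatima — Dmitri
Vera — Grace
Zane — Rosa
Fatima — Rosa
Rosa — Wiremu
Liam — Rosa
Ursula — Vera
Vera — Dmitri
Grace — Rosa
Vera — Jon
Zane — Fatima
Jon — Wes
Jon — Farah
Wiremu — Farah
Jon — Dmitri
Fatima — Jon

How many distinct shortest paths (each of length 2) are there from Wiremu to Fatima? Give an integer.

The shortest distance is 2. The length-2 paths are: Wiremu–Rosa–Fatima; Wiremu–Ursula–Fatima.
That gives 2 distinct shortest paths.

2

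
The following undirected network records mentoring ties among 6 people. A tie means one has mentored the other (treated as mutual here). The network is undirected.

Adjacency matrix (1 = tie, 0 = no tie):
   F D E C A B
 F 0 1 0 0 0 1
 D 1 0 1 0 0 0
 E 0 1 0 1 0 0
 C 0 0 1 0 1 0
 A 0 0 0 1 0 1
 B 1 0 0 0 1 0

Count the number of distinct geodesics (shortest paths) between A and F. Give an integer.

1

The shortest distance is 2, and the only length-2 path is A–B–F. So there is exactly 1 shortest path.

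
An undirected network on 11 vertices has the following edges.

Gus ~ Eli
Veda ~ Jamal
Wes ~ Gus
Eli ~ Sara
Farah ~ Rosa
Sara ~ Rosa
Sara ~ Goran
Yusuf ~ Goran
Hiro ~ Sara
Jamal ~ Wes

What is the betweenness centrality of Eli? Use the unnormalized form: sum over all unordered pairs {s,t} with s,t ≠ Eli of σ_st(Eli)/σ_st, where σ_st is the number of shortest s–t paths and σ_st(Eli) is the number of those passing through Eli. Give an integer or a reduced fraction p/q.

24

Pairs whose geodesics pass through Eli — Rosa–Wes: 1; Rosa–Jamal: 1; Rosa–Gus: 1; Rosa–Veda: 1; Wes–Farah: 1; Wes–Sara: 1; Wes–Hiro: 1; Wes–Goran: 1; Wes–Yusuf: 1; Farah–Jamal: 1; Farah–Gus: 1; Farah–Veda: 1; Sara–Jamal: 1; Sara–Gus: 1 … (+10 more pairs).
All other pairs contribute 0.
Summing the contributions gives betweenness(Eli) = 24.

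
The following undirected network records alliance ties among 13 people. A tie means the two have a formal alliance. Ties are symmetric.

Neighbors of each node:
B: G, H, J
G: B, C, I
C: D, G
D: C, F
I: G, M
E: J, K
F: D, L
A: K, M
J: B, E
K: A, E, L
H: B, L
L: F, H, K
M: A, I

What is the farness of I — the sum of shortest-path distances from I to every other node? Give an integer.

Distances from I: A:2, B:2, C:2, D:3, E:4, F:4, G:1, H:3, J:3, K:3, L:4, M:1.
Sum = 2 + 2 + 2 + 3 + 4 + 4 + 1 + 3 + 3 + 3 + 4 + 1 = 32.

32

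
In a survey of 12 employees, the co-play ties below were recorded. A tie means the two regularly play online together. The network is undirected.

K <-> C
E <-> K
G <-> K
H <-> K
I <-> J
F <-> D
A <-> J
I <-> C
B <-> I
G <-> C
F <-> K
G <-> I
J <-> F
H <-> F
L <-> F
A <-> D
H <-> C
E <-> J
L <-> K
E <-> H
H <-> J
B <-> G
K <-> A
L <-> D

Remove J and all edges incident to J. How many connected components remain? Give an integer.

J's neighbors (A, E, F, H, and I) remain reachable from one another through other ties, so the rest of the network stays in one piece.

1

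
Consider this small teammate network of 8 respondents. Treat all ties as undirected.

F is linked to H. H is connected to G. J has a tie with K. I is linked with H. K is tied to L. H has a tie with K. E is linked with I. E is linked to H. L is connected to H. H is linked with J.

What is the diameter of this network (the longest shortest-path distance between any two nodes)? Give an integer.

Eccentricity of each node (its greatest distance to any other): E:2, F:2, G:2, H:1, I:2, J:2, K:2, L:2.
The maximum eccentricity is 2, realized for instance by the pair J–G via J – H – G. So the diameter is 2.

2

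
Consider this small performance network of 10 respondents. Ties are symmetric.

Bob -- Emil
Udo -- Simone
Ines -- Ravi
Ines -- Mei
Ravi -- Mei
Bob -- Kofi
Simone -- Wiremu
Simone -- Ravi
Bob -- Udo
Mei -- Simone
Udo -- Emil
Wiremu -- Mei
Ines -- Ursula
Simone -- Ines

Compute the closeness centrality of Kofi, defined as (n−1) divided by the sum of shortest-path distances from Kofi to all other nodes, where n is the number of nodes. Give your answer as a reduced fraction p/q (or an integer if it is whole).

9/29

Distances from Kofi: Bob:1, Emil:2, Ines:4, Mei:4, Ravi:4, Simone:3, Udo:2, Ursula:5, Wiremu:4. Sum = 29.
n = 10, so closeness = 9/29.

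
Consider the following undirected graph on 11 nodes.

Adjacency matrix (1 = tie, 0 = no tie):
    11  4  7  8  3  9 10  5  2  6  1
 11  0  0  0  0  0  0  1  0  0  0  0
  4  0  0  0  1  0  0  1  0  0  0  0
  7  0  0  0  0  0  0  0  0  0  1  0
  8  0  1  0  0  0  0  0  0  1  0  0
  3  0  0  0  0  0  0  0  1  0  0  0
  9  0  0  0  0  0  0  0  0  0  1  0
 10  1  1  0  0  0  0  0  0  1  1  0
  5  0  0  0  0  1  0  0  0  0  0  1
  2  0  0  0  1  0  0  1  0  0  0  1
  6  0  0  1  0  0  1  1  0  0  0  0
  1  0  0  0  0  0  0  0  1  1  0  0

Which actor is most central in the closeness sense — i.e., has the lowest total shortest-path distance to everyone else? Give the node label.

10

Farness (sum of distances to all others) for each node — 1:25, 2:20, 3:41, 4:26, 5:32, 6:24, 7:33, 8:27, 9:33, 10:19, 11:28.
The smallest farness is 19, for 10, so 10 has the highest closeness.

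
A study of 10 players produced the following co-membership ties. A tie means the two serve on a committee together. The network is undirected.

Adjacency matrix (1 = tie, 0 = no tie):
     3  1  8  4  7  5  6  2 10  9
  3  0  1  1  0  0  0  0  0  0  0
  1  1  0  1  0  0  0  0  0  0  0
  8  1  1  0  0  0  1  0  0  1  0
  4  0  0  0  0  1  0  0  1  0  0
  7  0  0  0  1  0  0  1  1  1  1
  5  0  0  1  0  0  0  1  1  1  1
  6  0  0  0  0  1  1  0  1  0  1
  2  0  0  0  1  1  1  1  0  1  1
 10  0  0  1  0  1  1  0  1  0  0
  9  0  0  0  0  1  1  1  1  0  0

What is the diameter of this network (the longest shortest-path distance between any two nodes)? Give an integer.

Eccentricity of each node (its greatest distance to any other): 1:4, 2:3, 3:4, 4:4, 5:2, 6:3, 7:3, 8:3, 9:3, 10:2.
The maximum eccentricity is 4, realized for instance by the pair 3–4 via 3 – 8 – 10 – 7 – 4. So the diameter is 4.

4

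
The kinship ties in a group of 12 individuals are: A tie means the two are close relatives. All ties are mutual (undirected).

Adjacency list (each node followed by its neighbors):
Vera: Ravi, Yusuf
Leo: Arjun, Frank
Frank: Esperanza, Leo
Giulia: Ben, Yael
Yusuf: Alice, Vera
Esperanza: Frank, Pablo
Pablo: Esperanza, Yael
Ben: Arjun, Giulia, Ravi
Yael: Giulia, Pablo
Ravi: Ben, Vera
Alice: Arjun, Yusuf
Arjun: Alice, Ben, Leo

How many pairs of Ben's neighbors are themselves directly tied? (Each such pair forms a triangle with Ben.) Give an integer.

Ben's neighbors are Arjun, Giulia, and Ravi, but none of them are tied to each other, so no triangle contains Ben.

0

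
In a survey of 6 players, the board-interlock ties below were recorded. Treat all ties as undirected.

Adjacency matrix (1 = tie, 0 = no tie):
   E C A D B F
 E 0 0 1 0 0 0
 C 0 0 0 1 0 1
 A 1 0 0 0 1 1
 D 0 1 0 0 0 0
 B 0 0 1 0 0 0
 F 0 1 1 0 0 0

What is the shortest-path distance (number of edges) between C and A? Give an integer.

One shortest route is C – F – A, which uses 2 edges, and C and A are not directly tied, so nothing shorter exists. So d(C,A) = 2.

2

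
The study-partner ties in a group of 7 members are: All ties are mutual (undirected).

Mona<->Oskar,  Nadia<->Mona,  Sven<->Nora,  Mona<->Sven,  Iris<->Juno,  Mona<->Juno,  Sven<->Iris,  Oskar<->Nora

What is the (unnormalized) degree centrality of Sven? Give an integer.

Sven is directly tied to Iris, Mona, and Nora. That is 3 neighbors, so the degree of Sven is 3.

3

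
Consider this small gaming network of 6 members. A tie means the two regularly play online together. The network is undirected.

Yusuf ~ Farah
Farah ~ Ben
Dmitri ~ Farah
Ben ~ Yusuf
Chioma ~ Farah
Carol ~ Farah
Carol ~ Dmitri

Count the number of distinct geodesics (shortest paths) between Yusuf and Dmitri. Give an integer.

1

The shortest distance is 2, and the only length-2 path is Yusuf–Farah–Dmitri. So there is exactly 1 shortest path.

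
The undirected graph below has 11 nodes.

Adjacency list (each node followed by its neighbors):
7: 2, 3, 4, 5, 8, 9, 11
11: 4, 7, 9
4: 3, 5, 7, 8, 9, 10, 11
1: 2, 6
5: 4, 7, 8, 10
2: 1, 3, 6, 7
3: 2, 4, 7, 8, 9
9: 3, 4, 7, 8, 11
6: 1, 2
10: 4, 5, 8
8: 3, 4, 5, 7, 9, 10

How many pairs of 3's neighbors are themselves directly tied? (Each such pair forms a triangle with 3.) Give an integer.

3's neighbors: 2, 4, 7, 8, and 9.
Neighbor pairs that are themselves tied: 3–2–7; 3–4–7; 3–4–8; 3–4–9; 3–7–8; 3–7–9; 3–8–9. Each forms one triangle with 3, for 7 in total.

7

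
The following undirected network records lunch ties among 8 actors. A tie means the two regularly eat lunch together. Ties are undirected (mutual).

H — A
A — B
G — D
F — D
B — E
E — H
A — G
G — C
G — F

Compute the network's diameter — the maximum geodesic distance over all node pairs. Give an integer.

Eccentricity of each node (its greatest distance to any other): A:2, B:3, C:4, D:4, E:4, F:4, G:3, H:3.
The maximum eccentricity is 4, realized for instance by the pair D–E via D – G – A – H – E. So the diameter is 4.

4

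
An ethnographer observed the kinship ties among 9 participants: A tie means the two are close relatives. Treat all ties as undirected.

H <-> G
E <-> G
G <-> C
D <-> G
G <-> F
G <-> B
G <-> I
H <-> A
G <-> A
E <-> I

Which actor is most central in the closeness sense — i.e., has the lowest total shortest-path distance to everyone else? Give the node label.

Farness (sum of distances to all others) for each node — A:14, B:15, C:15, D:15, E:14, F:15, G:8, H:14, I:14.
The smallest farness is 8, for G, so G has the highest closeness.

G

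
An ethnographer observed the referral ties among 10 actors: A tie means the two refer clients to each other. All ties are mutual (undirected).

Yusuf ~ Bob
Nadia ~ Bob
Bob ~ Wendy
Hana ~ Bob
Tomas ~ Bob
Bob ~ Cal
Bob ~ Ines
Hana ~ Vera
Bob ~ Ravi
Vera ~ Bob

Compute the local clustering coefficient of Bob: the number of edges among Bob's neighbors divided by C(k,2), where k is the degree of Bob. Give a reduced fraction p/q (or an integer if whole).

1/36

Bob's neighbors: Cal, Hana, Ines, Nadia, Ravi, Tomas, Vera, Wendy, and Yusuf (k = 9).
Possible neighbor pairs: C(9,2) = 36. Edges among them: Hana–Vera → e = 1.
Clustering(Bob) = 1/36.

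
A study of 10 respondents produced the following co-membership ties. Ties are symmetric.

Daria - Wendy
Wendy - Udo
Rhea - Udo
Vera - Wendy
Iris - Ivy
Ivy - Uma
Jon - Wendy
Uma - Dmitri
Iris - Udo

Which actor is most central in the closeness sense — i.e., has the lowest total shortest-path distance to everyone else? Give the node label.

Farness (sum of distances to all others) for each node — Daria:28, Dmitri:38, Iris:20, Ivy:24, Jon:28, Rhea:26, Udo:18, Uma:30, Vera:28, Wendy:20.
The smallest farness is 18, for Udo, so Udo has the highest closeness.

Udo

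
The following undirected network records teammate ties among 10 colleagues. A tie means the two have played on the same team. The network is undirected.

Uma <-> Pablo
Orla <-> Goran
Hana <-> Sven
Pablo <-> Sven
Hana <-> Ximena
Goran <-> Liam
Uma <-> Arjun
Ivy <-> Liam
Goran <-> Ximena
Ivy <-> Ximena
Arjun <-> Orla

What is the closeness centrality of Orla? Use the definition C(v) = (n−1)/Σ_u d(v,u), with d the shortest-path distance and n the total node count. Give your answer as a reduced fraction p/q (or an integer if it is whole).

Distances from Orla: Arjun:1, Goran:1, Hana:3, Ivy:3, Liam:2, Pablo:3, Sven:4, Uma:2, Ximena:2. Sum = 21.
n = 10, so closeness = 9/21 = 3/7.

3/7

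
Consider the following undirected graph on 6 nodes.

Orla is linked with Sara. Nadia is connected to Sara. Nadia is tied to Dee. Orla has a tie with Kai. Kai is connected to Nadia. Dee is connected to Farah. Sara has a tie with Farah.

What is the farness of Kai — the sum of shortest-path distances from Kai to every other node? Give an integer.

Distances from Kai: Dee:2, Farah:3, Nadia:1, Orla:1, Sara:2.
Sum = 2 + 3 + 1 + 1 + 2 = 9.

9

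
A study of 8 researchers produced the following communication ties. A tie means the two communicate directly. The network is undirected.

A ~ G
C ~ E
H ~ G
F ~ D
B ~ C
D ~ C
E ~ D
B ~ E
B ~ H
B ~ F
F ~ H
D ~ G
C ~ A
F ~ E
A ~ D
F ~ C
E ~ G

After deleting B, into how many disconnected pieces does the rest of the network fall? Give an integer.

1

B's neighbors (C, E, F, and H) remain reachable from one another through other ties, so the rest of the network stays in one piece.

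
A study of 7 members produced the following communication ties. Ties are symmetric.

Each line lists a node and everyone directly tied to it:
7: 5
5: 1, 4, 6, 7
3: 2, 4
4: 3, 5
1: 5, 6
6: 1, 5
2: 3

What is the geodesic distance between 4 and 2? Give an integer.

One shortest route is 4 – 3 – 2, which uses 2 edges, and 4 and 2 are not directly tied, so nothing shorter exists. So d(4,2) = 2.

2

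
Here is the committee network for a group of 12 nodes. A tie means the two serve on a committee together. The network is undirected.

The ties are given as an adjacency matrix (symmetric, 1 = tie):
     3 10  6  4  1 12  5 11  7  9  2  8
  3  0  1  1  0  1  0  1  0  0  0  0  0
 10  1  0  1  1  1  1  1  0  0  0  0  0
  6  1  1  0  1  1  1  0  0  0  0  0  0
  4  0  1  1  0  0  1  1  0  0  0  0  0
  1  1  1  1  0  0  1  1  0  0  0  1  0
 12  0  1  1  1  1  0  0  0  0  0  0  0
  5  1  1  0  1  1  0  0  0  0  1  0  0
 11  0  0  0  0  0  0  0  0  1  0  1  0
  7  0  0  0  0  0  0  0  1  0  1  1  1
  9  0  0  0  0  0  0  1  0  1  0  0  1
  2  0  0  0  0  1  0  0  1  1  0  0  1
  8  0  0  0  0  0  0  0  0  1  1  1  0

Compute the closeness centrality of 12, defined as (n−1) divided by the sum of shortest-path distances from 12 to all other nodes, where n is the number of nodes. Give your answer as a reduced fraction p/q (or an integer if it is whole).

Distances from 12: 1:1, 2:2, 3:2, 4:1, 5:2, 6:1, 7:3, 8:3, 9:3, 10:1, 11:3. Sum = 22.
n = 12, so closeness = 11/22 = 1/2.

1/2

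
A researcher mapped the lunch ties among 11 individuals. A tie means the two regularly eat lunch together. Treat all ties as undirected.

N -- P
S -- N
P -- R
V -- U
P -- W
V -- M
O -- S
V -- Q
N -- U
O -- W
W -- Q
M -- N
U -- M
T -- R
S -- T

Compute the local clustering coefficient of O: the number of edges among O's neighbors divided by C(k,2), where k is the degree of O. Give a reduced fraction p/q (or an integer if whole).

O's neighbors: S and W (k = 2).
Possible neighbor pairs: C(2,2) = 1. Edges among them: none → e = 0.
Clustering(O) = 0/1.

0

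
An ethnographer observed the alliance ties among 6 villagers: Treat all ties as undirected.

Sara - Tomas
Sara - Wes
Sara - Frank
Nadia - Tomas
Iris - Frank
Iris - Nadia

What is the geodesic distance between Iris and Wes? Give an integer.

3

One shortest route is Iris – Frank – Sara – Wes, which uses 3 edges, and at distance 2 from Iris we only reach {Sara, Tomas}, which does not include Wes. So d(Iris,Wes) = 3.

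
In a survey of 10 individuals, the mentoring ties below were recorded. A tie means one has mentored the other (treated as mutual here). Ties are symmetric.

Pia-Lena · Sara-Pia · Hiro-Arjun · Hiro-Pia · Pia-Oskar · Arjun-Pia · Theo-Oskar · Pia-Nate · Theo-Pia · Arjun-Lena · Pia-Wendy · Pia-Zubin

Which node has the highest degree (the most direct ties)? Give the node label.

Degrees — Arjun:3, Hiro:2, Lena:2, Nate:1, Oskar:2, Pia:9, Sara:1, Theo:2, Wendy:1, Zubin:1.
The maximum is 9, attained only by Pia.

Pia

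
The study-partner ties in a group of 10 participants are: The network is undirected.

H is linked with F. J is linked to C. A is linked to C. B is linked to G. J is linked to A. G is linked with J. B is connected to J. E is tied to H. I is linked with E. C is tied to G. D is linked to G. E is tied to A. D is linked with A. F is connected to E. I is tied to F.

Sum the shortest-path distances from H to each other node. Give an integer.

Distances from H: A:2, B:4, C:3, D:3, E:1, F:1, G:4, I:2, J:3.
Sum = 2 + 4 + 3 + 3 + 1 + 1 + 4 + 2 + 3 = 23.

23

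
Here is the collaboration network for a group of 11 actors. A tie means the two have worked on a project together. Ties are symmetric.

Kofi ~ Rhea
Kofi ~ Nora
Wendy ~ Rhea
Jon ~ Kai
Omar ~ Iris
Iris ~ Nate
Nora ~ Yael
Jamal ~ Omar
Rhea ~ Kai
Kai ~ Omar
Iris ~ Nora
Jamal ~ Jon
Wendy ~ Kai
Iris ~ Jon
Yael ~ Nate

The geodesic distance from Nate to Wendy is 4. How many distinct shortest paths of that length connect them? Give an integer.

2

The shortest distance is 4. The length-4 paths are: Nate–Iris–Jon–Kai–Wendy; Nate–Iris–Omar–Kai–Wendy.
That gives 2 distinct shortest paths.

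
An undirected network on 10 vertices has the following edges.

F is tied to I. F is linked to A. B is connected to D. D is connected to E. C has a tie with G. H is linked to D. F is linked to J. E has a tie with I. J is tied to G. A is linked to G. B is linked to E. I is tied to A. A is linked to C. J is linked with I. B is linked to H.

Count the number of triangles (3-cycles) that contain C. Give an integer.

C's neighbors: A and G.
Neighbor pairs that are themselves tied: C–A–G. Each forms one triangle with C, for 1 in total.

1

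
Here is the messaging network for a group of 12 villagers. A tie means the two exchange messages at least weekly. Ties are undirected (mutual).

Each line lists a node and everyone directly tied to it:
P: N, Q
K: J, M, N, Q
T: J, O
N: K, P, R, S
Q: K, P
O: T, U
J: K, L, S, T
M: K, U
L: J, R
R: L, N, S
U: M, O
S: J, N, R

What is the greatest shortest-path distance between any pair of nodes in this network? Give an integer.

5

Eccentricity of each node (its greatest distance to any other): J:3, K:3, L:4, M:3, N:4, O:5, P:5, Q:4, R:4, S:4, T:4, U:4.
The maximum eccentricity is 5, realized for instance by the pair P–O via P – N – K – J – T – O. So the diameter is 5.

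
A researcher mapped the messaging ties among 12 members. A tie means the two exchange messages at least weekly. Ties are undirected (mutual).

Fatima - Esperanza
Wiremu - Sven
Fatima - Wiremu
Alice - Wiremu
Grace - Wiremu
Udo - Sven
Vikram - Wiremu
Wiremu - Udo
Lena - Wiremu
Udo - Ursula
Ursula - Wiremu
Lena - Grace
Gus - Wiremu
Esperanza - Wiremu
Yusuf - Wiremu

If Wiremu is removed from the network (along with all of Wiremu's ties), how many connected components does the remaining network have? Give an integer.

Without Wiremu, the remaining ties split the others into: {Gus}; {Sven, Udo, Ursula}; {Yusuf}; {Alice}; {Vikram}; {Grace, Lena}; {Esperanza, Fatima}.
That's 7 separate components.

7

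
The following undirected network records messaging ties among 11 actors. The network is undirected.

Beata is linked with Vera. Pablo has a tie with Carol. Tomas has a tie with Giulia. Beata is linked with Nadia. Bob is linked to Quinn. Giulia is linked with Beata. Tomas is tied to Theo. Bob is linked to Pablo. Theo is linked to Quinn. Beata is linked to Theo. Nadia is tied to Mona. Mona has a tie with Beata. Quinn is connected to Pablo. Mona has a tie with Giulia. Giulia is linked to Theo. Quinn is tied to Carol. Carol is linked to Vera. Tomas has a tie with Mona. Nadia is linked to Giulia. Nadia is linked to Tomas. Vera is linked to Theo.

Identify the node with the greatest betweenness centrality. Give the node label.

Unnormalized betweenness of each node: Beata:47/6, Bob:0, Carol:19/6, Giulia:11/4, Mona:1/4, Nadia:1/4, Pablo:5/6, Quinn:27/2, Theo:73/4, Tomas:5/2, Vera:17/3.
Theo has the largest value, 73/4, making it the main broker — the node through which the most shortest paths run.

Theo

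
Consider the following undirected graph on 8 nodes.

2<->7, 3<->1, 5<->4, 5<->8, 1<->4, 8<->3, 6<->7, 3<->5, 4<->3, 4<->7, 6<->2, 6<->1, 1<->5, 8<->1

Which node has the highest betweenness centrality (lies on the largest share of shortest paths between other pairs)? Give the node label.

Unnormalized betweenness of each node: 1:19/3, 2:0, 3:7/12, 4:17/4, 5:7/12, 6:15/4, 7:5/2, 8:0.
1 has the largest value, 19/3, making it the main broker — the node through which the most shortest paths run.

1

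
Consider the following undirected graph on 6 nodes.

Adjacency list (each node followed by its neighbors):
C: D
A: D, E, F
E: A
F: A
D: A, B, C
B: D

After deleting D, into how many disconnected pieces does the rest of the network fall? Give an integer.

3

Without D, the remaining ties split the others into: {A, E, F}; {C}; {B}.
That's 3 separate components.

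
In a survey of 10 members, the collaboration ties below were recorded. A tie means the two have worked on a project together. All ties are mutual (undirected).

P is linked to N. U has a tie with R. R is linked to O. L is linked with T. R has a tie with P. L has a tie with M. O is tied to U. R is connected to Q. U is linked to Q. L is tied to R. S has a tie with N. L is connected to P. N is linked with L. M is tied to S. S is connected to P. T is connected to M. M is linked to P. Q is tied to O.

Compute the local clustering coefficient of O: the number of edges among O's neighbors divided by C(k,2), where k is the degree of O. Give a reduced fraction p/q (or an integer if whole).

1

O's neighbors: Q, R, and U (k = 3).
Possible neighbor pairs: C(3,2) = 3. Edges among them: Q–R, Q–U, R–U → e = 3.
Clustering(O) = 3/3 = 1.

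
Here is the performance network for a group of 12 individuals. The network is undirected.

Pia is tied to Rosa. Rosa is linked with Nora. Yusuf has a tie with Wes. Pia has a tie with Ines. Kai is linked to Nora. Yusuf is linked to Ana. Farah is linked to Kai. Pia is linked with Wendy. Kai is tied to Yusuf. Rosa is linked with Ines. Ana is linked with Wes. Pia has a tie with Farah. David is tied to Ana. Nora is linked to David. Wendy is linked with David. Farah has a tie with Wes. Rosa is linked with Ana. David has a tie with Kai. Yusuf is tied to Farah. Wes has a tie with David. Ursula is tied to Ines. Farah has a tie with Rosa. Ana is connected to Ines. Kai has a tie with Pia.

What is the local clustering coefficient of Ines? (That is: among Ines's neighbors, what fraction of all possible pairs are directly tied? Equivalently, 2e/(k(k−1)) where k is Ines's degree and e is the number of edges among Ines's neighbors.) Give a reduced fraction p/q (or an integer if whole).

Ines's neighbors: Ana, Pia, Rosa, and Ursula (k = 4).
Possible neighbor pairs: C(4,2) = 6. Edges among them: Ana–Rosa, Pia–Rosa → e = 2.
Clustering(Ines) = 2/6 = 1/3.

1/3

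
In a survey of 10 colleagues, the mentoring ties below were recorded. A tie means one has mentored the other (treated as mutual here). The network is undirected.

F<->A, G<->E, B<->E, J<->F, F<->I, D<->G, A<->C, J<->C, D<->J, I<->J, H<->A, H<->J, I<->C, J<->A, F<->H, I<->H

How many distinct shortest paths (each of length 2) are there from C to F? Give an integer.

The shortest distance is 2. The length-2 paths are: C–J–F; C–A–F; C–I–F.
That gives 3 distinct shortest paths.

3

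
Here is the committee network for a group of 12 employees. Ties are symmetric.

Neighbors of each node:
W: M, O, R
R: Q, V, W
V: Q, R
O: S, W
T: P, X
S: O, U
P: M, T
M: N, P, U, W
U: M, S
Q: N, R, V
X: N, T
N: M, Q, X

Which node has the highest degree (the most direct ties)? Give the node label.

M

Degrees — M:4, N:3, O:2, P:2, Q:3, R:3, S:2, T:2, U:2, V:2, W:3, X:2.
The maximum is 4, attained only by M.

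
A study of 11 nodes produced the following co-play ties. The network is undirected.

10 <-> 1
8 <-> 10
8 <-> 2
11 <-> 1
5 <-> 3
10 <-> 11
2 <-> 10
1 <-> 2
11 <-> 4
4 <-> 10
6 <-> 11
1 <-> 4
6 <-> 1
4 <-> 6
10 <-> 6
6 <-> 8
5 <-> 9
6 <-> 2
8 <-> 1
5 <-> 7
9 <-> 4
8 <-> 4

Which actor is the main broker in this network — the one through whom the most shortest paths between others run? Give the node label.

4

Unnormalized betweenness of each node: 1:11/6, 2:0, 3:0, 4:97/4, 5:17, 6:11/6, 7:0, 8:5/4, 9:21, 10:11/6, 11:0.
4 has the largest value, 97/4, making it the main broker — the node through which the most shortest paths run.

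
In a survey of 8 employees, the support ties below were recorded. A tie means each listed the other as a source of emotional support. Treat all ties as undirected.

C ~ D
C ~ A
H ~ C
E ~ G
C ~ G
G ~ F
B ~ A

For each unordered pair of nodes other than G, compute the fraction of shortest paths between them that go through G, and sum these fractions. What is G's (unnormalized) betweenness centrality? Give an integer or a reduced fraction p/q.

Pairs whose geodesics pass through G — A–E: 1; A–F: 1; C–E: 1; C–F: 1; E–B: 1; E–F: 1; E–H: 1; E–D: 1; B–F: 1; F–H: 1; F–D: 1.
All other pairs contribute 0.
Summing the contributions gives betweenness(G) = 11.

11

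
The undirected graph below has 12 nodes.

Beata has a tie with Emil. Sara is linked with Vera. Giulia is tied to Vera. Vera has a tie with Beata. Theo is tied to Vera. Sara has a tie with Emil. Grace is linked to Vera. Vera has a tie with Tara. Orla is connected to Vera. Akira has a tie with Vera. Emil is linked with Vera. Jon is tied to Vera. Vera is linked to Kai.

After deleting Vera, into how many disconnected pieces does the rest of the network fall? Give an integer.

9

Without Vera, the remaining ties split the others into: {Jon}; {Beata, Emil, Sara}; {Orla}; {Tara}; {Theo}; {Kai}; {Giulia}; {Akira}; {Grace}.
That's 9 separate components.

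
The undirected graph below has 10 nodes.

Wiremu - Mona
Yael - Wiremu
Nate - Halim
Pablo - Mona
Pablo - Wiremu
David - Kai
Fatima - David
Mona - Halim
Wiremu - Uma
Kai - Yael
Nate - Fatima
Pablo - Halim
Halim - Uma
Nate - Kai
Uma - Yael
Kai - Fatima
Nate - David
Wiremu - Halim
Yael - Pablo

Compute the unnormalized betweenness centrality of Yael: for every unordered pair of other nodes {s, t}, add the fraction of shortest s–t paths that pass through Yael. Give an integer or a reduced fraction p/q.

7

Pairs whose geodesics pass through Yael — Kai–Mona: 2/3; Kai–Pablo: 1; Kai–Uma: 1; Kai–Wiremu: 1; David–Pablo: 1/2; David–Uma: 1/2; David–Wiremu: 1/2; Fatima–Pablo: 1/2; Fatima–Uma: 1/2; Fatima–Wiremu: 1/2; Pablo–Uma: 1/3.
All other pairs contribute 0.
Summing the contributions gives betweenness(Yael) = 7.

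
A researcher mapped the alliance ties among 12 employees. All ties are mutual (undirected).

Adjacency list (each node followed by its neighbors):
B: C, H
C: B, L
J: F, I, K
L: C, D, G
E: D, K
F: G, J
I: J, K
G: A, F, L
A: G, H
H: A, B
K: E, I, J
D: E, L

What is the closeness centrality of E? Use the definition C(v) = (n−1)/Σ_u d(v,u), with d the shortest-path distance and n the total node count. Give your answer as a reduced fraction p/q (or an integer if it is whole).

Distances from E: A:4, B:4, C:3, D:1, F:3, G:3, H:5, I:2, J:2, K:1, L:2. Sum = 30.
n = 12, so closeness = 11/30.

11/30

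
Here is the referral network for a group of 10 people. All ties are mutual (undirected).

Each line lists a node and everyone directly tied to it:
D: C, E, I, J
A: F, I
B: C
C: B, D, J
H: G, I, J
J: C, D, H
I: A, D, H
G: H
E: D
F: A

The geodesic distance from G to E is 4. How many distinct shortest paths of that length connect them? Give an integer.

The shortest distance is 4. The length-4 paths are: G–H–I–D–E; G–H–J–D–E.
That gives 2 distinct shortest paths.

2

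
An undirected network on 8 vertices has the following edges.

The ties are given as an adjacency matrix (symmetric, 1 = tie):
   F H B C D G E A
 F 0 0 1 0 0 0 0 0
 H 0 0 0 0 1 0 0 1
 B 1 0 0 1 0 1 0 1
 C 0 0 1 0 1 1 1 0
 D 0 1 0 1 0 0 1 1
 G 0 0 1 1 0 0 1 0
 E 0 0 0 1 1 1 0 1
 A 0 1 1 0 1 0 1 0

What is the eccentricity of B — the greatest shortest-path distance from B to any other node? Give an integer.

2

Distances from B: A:1, C:1, D:2, E:2, F:1, G:1, H:2.
The largest is 2 (to D, E, and H), so the eccentricity of B is 2.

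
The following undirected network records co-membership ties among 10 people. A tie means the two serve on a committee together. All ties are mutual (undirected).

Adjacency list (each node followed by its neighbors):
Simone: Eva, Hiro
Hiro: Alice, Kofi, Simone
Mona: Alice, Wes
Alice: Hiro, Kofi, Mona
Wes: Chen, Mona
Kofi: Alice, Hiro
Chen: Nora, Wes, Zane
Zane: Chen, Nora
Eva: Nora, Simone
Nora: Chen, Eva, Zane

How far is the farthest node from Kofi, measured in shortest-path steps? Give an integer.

5

Distances from Kofi: Alice:1, Chen:4, Eva:3, Hiro:1, Mona:2, Nora:4, Simone:2, Wes:3, Zane:5.
The largest is 5 (to Zane), so the eccentricity of Kofi is 5.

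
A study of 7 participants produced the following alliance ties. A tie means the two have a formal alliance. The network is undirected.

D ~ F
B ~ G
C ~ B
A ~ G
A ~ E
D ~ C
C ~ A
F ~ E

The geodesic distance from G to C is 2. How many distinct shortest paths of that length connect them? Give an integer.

2

The shortest distance is 2. The length-2 paths are: G–B–C; G–A–C.
That gives 2 distinct shortest paths.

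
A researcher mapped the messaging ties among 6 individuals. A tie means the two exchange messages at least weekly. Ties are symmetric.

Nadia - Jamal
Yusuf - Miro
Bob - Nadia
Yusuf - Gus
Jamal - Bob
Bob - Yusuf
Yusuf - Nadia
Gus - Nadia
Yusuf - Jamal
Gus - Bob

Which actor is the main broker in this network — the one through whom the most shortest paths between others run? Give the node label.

Yusuf

Unnormalized betweenness of each node: Bob:1/3, Gus:0, Jamal:0, Miro:0, Nadia:1/3, Yusuf:13/3.
Yusuf has the largest value, 13/3, making it the main broker — the node through which the most shortest paths run.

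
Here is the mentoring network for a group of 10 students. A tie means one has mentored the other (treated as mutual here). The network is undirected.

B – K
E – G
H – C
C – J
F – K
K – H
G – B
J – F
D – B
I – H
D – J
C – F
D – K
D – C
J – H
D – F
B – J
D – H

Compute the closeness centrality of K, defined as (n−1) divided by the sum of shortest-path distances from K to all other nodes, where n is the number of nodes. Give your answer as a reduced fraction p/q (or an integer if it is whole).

3/5

Distances from K: B:1, C:2, D:1, E:3, F:1, G:2, H:1, I:2, J:2. Sum = 15.
n = 10, so closeness = 9/15 = 3/5.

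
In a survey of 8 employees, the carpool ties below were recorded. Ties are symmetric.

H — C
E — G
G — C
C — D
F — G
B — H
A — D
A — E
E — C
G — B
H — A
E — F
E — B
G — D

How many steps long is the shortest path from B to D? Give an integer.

One shortest route is B – G – D, which uses 2 edges, and B and D are not directly tied, so nothing shorter exists. So d(B,D) = 2.

2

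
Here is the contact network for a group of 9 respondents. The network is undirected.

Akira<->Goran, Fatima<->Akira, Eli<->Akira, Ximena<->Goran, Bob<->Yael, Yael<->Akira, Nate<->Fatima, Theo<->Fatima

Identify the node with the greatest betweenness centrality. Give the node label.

Unnormalized betweenness of each node: Akira:23, Bob:0, Eli:0, Fatima:13, Goran:7, Nate:0, Theo:0, Ximena:0, Yael:7.
Akira has the largest value, 23, making it the main broker — the node through which the most shortest paths run.

Akira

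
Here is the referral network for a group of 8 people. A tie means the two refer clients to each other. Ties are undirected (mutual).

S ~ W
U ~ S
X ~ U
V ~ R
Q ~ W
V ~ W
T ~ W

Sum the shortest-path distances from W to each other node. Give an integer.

Distances from W: Q:1, R:2, S:1, T:1, U:2, V:1, X:3.
Sum = 1 + 2 + 1 + 1 + 2 + 1 + 3 = 11.

11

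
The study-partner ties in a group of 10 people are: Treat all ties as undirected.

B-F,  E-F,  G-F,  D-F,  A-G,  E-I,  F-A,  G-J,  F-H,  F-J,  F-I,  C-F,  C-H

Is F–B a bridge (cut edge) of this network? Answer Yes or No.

Without the F–B edge there is no alternate route between F and B, so the network disconnects. It is a bridge.

Yes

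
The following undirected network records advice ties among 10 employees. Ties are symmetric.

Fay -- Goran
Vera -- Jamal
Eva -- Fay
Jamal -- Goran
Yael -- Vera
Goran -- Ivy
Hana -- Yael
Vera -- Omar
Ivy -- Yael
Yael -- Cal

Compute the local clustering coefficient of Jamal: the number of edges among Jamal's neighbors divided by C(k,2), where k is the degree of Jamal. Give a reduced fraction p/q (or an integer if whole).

0

Jamal's neighbors: Goran and Vera (k = 2).
Possible neighbor pairs: C(2,2) = 1. Edges among them: none → e = 0.
Clustering(Jamal) = 0/1.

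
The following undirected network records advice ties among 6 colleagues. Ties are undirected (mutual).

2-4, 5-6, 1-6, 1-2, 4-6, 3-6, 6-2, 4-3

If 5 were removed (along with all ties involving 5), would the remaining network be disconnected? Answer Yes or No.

No

Even without 5, every remaining node can still reach every other (the residual graph is connected), so 5 is not a cut vertex.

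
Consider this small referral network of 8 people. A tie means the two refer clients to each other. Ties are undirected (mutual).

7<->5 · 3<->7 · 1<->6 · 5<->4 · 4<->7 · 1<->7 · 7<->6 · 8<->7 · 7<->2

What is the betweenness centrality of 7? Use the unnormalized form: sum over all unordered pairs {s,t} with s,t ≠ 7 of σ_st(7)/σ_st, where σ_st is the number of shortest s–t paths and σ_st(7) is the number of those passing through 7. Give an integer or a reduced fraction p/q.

19

Pairs whose geodesics pass through 7 — 4–8: 1; 4–1: 1; 4–3: 1; 4–2: 1; 4–6: 1; 8–1: 1; 8–3: 1; 8–2: 1; 8–5: 1; 8–6: 1; 1–3: 1; 1–2: 1; 1–5: 1; 3–2: 1 … (+5 more pairs).
All other pairs contribute 0.
Summing the contributions gives betweenness(7) = 19.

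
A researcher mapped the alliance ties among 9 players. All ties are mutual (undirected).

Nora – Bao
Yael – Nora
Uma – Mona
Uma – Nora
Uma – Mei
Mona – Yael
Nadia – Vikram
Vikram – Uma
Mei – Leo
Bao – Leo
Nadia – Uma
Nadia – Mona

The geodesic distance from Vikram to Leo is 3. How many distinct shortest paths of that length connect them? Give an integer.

1

The shortest distance is 3, and the only length-3 path is Vikram–Uma–Mei–Leo. So there is exactly 1 shortest path.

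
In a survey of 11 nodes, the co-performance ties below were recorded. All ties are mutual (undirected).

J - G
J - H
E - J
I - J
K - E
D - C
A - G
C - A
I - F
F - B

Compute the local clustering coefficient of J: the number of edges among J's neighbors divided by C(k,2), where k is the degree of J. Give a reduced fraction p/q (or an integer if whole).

J's neighbors: E, G, H, and I (k = 4).
Possible neighbor pairs: C(4,2) = 6. Edges among them: none → e = 0.
Clustering(J) = 0/6 = 0.

0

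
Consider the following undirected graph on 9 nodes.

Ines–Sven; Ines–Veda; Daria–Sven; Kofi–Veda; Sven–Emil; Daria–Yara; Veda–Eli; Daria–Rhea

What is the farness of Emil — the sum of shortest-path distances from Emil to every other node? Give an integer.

22

Distances from Emil: Daria:2, Eli:4, Ines:2, Kofi:4, Rhea:3, Sven:1, Veda:3, Yara:3.
Sum = 2 + 4 + 2 + 4 + 3 + 1 + 3 + 3 = 22.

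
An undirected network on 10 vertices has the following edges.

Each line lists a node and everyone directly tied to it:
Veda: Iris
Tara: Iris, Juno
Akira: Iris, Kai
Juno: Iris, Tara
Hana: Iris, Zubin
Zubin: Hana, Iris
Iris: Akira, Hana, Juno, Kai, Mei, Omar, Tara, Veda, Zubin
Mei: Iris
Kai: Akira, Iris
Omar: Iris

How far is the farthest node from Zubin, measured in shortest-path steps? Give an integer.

Distances from Zubin: Akira:2, Hana:1, Iris:1, Juno:2, Kai:2, Mei:2, Omar:2, Tara:2, Veda:2.
The largest is 2 (to Mei, Veda, Tara, Kai, Juno, Akira, and Omar), so the eccentricity of Zubin is 2.

2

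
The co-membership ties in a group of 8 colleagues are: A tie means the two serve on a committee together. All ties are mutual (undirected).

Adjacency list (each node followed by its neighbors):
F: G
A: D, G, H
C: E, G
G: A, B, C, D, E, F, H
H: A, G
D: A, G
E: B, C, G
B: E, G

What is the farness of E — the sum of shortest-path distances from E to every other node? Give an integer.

Distances from E: A:2, B:1, C:1, D:2, F:2, G:1, H:2.
Sum = 2 + 1 + 1 + 2 + 2 + 1 + 2 = 11.

11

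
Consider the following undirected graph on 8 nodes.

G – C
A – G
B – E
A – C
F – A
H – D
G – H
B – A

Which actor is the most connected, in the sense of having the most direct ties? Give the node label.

Degrees — A:4, B:2, C:2, D:1, E:1, F:1, G:3, H:2.
The maximum is 4, attained only by A.

A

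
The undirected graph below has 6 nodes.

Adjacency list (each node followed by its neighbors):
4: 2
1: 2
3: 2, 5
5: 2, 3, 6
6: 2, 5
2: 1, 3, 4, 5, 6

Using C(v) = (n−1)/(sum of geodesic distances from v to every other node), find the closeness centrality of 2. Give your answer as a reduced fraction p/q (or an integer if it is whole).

Distances from 2: 1:1, 3:1, 4:1, 5:1, 6:1. Sum = 5.
n = 6, so closeness = 5/5 = 1.

1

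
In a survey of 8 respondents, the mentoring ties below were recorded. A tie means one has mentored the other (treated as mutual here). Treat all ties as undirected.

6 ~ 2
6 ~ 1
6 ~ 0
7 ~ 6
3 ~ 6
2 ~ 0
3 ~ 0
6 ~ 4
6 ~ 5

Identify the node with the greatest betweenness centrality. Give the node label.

Unnormalized betweenness of each node: 0:1/2, 1:0, 2:0, 3:0, 4:0, 5:0, 6:37/2, 7:0.
6 has the largest value, 37/2, making it the main broker — the node through which the most shortest paths run.

6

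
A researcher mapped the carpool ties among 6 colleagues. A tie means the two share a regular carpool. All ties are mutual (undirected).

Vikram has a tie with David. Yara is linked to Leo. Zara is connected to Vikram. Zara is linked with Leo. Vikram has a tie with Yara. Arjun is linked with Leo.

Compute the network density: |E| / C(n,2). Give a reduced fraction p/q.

There are 6 edges and 6 nodes, so the maximum possible is C(6,2) = 15.
Density = 6/15 = 2/5.

2/5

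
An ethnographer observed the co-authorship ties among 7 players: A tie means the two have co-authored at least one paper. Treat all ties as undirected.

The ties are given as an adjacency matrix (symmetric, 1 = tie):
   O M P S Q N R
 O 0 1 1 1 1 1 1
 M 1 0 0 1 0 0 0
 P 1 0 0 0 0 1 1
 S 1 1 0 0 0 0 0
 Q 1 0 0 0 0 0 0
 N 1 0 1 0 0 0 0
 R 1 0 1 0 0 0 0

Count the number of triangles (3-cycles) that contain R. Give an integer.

R's neighbors: O and P.
Neighbor pairs that are themselves tied: R–O–P. Each forms one triangle with R, for 1 in total.

1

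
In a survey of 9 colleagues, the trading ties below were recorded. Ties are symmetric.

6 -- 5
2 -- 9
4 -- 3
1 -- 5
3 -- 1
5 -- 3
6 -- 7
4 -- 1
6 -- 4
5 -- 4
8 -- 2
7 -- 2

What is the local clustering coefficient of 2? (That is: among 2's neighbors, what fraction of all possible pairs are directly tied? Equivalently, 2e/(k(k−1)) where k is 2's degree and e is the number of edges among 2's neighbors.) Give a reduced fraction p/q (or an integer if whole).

0

2's neighbors: 7, 8, and 9 (k = 3).
Possible neighbor pairs: C(3,2) = 3. Edges among them: none → e = 0.
Clustering(2) = 0/3 = 0.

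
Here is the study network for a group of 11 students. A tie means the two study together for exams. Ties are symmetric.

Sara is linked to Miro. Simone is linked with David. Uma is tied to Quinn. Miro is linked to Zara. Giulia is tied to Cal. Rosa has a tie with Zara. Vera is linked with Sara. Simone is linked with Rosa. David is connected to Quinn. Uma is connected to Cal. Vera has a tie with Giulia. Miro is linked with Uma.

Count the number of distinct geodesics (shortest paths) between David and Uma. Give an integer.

The shortest distance is 2, and the only length-2 path is David–Quinn–Uma. So there is exactly 1 shortest path.

1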